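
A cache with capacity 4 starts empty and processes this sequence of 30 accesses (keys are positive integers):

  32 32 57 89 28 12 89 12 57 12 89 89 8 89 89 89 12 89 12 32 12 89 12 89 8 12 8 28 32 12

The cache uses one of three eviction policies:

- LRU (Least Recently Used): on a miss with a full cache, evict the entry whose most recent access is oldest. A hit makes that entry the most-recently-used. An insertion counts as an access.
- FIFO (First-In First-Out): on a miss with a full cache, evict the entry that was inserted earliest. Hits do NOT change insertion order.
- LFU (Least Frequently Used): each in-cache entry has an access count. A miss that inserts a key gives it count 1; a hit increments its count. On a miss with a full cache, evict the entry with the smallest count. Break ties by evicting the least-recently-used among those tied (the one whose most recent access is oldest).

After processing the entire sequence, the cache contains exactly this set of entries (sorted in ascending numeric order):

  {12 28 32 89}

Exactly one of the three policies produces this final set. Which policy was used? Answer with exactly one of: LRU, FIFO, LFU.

Simulating under each policy and comparing final sets:
  LRU: final set = {8 12 28 32} -> differs
  FIFO: final set = {12 28 32 89} -> MATCHES target
  LFU: final set = {8 12 32 89} -> differs
Only FIFO produces the target set.

Answer: FIFO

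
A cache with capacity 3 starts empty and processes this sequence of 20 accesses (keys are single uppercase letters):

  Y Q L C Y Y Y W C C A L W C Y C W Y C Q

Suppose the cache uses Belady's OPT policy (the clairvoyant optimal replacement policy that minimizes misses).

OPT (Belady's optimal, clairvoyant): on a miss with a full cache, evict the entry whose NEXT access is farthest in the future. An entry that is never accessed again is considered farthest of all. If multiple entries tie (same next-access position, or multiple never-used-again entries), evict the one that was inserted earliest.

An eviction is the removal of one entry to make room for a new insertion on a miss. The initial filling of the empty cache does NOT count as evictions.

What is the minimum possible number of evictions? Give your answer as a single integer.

OPT (Belady) simulation (capacity=3):
  1. access Y: MISS. Cache: [Y]
  2. access Q: MISS. Cache: [Y Q]
  3. access L: MISS. Cache: [Y Q L]
  4. access C: MISS, evict Q (next use: step 20). Cache: [Y L C]
  5. access Y: HIT. Next use of Y: step 6. Cache: [Y L C]
  6. access Y: HIT. Next use of Y: step 7. Cache: [Y L C]
  7. access Y: HIT. Next use of Y: step 15. Cache: [Y L C]
  8. access W: MISS, evict Y (next use: step 15). Cache: [L C W]
  9. access C: HIT. Next use of C: step 10. Cache: [L C W]
  10. access C: HIT. Next use of C: step 14. Cache: [L C W]
  11. access A: MISS, evict C (next use: step 14). Cache: [L W A]
  12. access L: HIT. Next use of L: never. Cache: [L W A]
  13. access W: HIT. Next use of W: step 17. Cache: [L W A]
  14. access C: MISS, evict L (next use: never). Cache: [W A C]
  15. access Y: MISS, evict A (next use: never). Cache: [W C Y]
  16. access C: HIT. Next use of C: step 19. Cache: [W C Y]
  17. access W: HIT. Next use of W: never. Cache: [W C Y]
  18. access Y: HIT. Next use of Y: never. Cache: [W C Y]
  19. access C: HIT. Next use of C: never. Cache: [W C Y]
  20. access Q: MISS, evict W (next use: never). Cache: [C Y Q]
Total: 11 hits, 9 misses, 6 evictions

Answer: 6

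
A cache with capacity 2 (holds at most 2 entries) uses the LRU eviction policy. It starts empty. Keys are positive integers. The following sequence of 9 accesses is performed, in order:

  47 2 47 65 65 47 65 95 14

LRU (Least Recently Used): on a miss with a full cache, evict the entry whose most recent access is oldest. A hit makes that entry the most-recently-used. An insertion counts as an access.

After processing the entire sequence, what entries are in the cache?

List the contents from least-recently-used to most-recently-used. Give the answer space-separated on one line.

Answer: 95 14

Derivation:
LRU simulation (capacity=2):
  1. access 47: MISS. Cache (LRU->MRU): [47]
  2. access 2: MISS. Cache (LRU->MRU): [47 2]
  3. access 47: HIT. Cache (LRU->MRU): [2 47]
  4. access 65: MISS, evict 2. Cache (LRU->MRU): [47 65]
  5. access 65: HIT. Cache (LRU->MRU): [47 65]
  6. access 47: HIT. Cache (LRU->MRU): [65 47]
  7. access 65: HIT. Cache (LRU->MRU): [47 65]
  8. access 95: MISS, evict 47. Cache (LRU->MRU): [65 95]
  9. access 14: MISS, evict 65. Cache (LRU->MRU): [95 14]
Total: 4 hits, 5 misses, 3 evictions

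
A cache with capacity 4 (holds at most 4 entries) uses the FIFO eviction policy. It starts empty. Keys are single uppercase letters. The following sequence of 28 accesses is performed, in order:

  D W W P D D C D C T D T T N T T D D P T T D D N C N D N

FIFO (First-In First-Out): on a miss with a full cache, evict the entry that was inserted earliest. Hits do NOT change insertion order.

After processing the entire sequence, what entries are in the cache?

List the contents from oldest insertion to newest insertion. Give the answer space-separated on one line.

FIFO simulation (capacity=4):
  1. access D: MISS. Cache (old->new): [D]
  2. access W: MISS. Cache (old->new): [D W]
  3. access W: HIT. Cache (old->new): [D W]
  4. access P: MISS. Cache (old->new): [D W P]
  5. access D: HIT. Cache (old->new): [D W P]
  6. access D: HIT. Cache (old->new): [D W P]
  7. access C: MISS. Cache (old->new): [D W P C]
  8. access D: HIT. Cache (old->new): [D W P C]
  9. access C: HIT. Cache (old->new): [D W P C]
  10. access T: MISS, evict D. Cache (old->new): [W P C T]
  11. access D: MISS, evict W. Cache (old->new): [P C T D]
  12. access T: HIT. Cache (old->new): [P C T D]
  13. access T: HIT. Cache (old->new): [P C T D]
  14. access N: MISS, evict P. Cache (old->new): [C T D N]
  15. access T: HIT. Cache (old->new): [C T D N]
  16. access T: HIT. Cache (old->new): [C T D N]
  17. access D: HIT. Cache (old->new): [C T D N]
  18. access D: HIT. Cache (old->new): [C T D N]
  19. access P: MISS, evict C. Cache (old->new): [T D N P]
  20. access T: HIT. Cache (old->new): [T D N P]
  21. access T: HIT. Cache (old->new): [T D N P]
  22. access D: HIT. Cache (old->new): [T D N P]
  23. access D: HIT. Cache (old->new): [T D N P]
  24. access N: HIT. Cache (old->new): [T D N P]
  25. access C: MISS, evict T. Cache (old->new): [D N P C]
  26. access N: HIT. Cache (old->new): [D N P C]
  27. access D: HIT. Cache (old->new): [D N P C]
  28. access N: HIT. Cache (old->new): [D N P C]
Total: 19 hits, 9 misses, 5 evictions

Answer: D N P C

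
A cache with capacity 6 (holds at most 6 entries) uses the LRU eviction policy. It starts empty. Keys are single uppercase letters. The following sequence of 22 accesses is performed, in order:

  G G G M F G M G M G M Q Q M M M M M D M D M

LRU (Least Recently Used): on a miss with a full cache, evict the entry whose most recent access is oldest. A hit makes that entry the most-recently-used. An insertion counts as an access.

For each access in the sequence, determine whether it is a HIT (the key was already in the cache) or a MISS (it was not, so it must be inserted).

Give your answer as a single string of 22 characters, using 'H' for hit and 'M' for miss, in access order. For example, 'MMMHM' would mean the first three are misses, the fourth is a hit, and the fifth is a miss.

LRU simulation (capacity=6):
  1. access G: MISS. Cache (LRU->MRU): [G]
  2. access G: HIT. Cache (LRU->MRU): [G]
  3. access G: HIT. Cache (LRU->MRU): [G]
  4. access M: MISS. Cache (LRU->MRU): [G M]
  5. access F: MISS. Cache (LRU->MRU): [G M F]
  6. access G: HIT. Cache (LRU->MRU): [M F G]
  7. access M: HIT. Cache (LRU->MRU): [F G M]
  8. access G: HIT. Cache (LRU->MRU): [F M G]
  9. access M: HIT. Cache (LRU->MRU): [F G M]
  10. access G: HIT. Cache (LRU->MRU): [F M G]
  11. access M: HIT. Cache (LRU->MRU): [F G M]
  12. access Q: MISS. Cache (LRU->MRU): [F G M Q]
  13. access Q: HIT. Cache (LRU->MRU): [F G M Q]
  14. access M: HIT. Cache (LRU->MRU): [F G Q M]
  15. access M: HIT. Cache (LRU->MRU): [F G Q M]
  16. access M: HIT. Cache (LRU->MRU): [F G Q M]
  17. access M: HIT. Cache (LRU->MRU): [F G Q M]
  18. access M: HIT. Cache (LRU->MRU): [F G Q M]
  19. access D: MISS. Cache (LRU->MRU): [F G Q M D]
  20. access M: HIT. Cache (LRU->MRU): [F G Q D M]
  21. access D: HIT. Cache (LRU->MRU): [F G Q M D]
  22. access M: HIT. Cache (LRU->MRU): [F G Q D M]
Total: 17 hits, 5 misses, 0 evictions

Answer: MHHMMHHHHHHMHHHHHHMHHH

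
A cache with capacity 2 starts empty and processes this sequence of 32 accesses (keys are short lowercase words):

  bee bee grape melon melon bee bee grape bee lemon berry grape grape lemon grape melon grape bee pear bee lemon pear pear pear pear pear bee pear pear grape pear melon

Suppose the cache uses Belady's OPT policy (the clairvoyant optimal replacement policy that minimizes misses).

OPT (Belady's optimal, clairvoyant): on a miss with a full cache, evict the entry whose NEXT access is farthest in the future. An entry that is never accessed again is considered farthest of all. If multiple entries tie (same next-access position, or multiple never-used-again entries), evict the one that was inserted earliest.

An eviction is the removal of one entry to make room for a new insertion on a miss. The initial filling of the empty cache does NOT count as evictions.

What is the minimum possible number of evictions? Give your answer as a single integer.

Answer: 12

Derivation:
OPT (Belady) simulation (capacity=2):
  1. access bee: MISS. Cache: [bee]
  2. access bee: HIT. Next use of bee: step 6. Cache: [bee]
  3. access grape: MISS. Cache: [bee grape]
  4. access melon: MISS, evict grape (next use: step 8). Cache: [bee melon]
  5. access melon: HIT. Next use of melon: step 16. Cache: [bee melon]
  6. access bee: HIT. Next use of bee: step 7. Cache: [bee melon]
  7. access bee: HIT. Next use of bee: step 9. Cache: [bee melon]
  8. access grape: MISS, evict melon (next use: step 16). Cache: [bee grape]
  9. access bee: HIT. Next use of bee: step 18. Cache: [bee grape]
  10. access lemon: MISS, evict bee (next use: step 18). Cache: [grape lemon]
  11. access berry: MISS, evict lemon (next use: step 14). Cache: [grape berry]
  12. access grape: HIT. Next use of grape: step 13. Cache: [grape berry]
  13. access grape: HIT. Next use of grape: step 15. Cache: [grape berry]
  14. access lemon: MISS, evict berry (next use: never). Cache: [grape lemon]
  15. access grape: HIT. Next use of grape: step 17. Cache: [grape lemon]
  16. access melon: MISS, evict lemon (next use: step 21). Cache: [grape melon]
  17. access grape: HIT. Next use of grape: step 30. Cache: [grape melon]
  18. access bee: MISS, evict melon (next use: step 32). Cache: [grape bee]
  19. access pear: MISS, evict grape (next use: step 30). Cache: [bee pear]
  20. access bee: HIT. Next use of bee: step 27. Cache: [bee pear]
  21. access lemon: MISS, evict bee (next use: step 27). Cache: [pear lemon]
  22. access pear: HIT. Next use of pear: step 23. Cache: [pear lemon]
  23. access pear: HIT. Next use of pear: step 24. Cache: [pear lemon]
  24. access pear: HIT. Next use of pear: step 25. Cache: [pear lemon]
  25. access pear: HIT. Next use of pear: step 26. Cache: [pear lemon]
  26. access pear: HIT. Next use of pear: step 28. Cache: [pear lemon]
  27. access bee: MISS, evict lemon (next use: never). Cache: [pear bee]
  28. access pear: HIT. Next use of pear: step 29. Cache: [pear bee]
  29. access pear: HIT. Next use of pear: step 31. Cache: [pear bee]
  30. access grape: MISS, evict bee (next use: never). Cache: [pear grape]
  31. access pear: HIT. Next use of pear: never. Cache: [pear grape]
  32. access melon: MISS, evict pear (next use: never). Cache: [grape melon]
Total: 18 hits, 14 misses, 12 evictions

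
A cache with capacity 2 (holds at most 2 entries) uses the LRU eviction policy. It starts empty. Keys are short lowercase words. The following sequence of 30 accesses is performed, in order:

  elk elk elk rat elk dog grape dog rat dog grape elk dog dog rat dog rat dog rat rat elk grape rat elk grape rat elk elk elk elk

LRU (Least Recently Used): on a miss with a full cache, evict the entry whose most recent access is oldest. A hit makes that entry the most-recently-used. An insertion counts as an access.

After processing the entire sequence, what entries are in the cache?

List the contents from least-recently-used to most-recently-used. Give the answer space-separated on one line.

LRU simulation (capacity=2):
  1. access elk: MISS. Cache (LRU->MRU): [elk]
  2. access elk: HIT. Cache (LRU->MRU): [elk]
  3. access elk: HIT. Cache (LRU->MRU): [elk]
  4. access rat: MISS. Cache (LRU->MRU): [elk rat]
  5. access elk: HIT. Cache (LRU->MRU): [rat elk]
  6. access dog: MISS, evict rat. Cache (LRU->MRU): [elk dog]
  7. access grape: MISS, evict elk. Cache (LRU->MRU): [dog grape]
  8. access dog: HIT. Cache (LRU->MRU): [grape dog]
  9. access rat: MISS, evict grape. Cache (LRU->MRU): [dog rat]
  10. access dog: HIT. Cache (LRU->MRU): [rat dog]
  11. access grape: MISS, evict rat. Cache (LRU->MRU): [dog grape]
  12. access elk: MISS, evict dog. Cache (LRU->MRU): [grape elk]
  13. access dog: MISS, evict grape. Cache (LRU->MRU): [elk dog]
  14. access dog: HIT. Cache (LRU->MRU): [elk dog]
  15. access rat: MISS, evict elk. Cache (LRU->MRU): [dog rat]
  16. access dog: HIT. Cache (LRU->MRU): [rat dog]
  17. access rat: HIT. Cache (LRU->MRU): [dog rat]
  18. access dog: HIT. Cache (LRU->MRU): [rat dog]
  19. access rat: HIT. Cache (LRU->MRU): [dog rat]
  20. access rat: HIT. Cache (LRU->MRU): [dog rat]
  21. access elk: MISS, evict dog. Cache (LRU->MRU): [rat elk]
  22. access grape: MISS, evict rat. Cache (LRU->MRU): [elk grape]
  23. access rat: MISS, evict elk. Cache (LRU->MRU): [grape rat]
  24. access elk: MISS, evict grape. Cache (LRU->MRU): [rat elk]
  25. access grape: MISS, evict rat. Cache (LRU->MRU): [elk grape]
  26. access rat: MISS, evict elk. Cache (LRU->MRU): [grape rat]
  27. access elk: MISS, evict grape. Cache (LRU->MRU): [rat elk]
  28. access elk: HIT. Cache (LRU->MRU): [rat elk]
  29. access elk: HIT. Cache (LRU->MRU): [rat elk]
  30. access elk: HIT. Cache (LRU->MRU): [rat elk]
Total: 14 hits, 16 misses, 14 evictions

Answer: rat elk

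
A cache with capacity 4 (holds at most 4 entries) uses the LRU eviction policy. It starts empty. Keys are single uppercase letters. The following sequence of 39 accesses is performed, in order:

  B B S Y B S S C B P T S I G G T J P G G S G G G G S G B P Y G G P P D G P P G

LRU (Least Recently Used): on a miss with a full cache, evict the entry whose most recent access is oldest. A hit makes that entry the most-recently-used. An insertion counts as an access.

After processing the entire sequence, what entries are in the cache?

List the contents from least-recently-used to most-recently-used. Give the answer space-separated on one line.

LRU simulation (capacity=4):
  1. access B: MISS. Cache (LRU->MRU): [B]
  2. access B: HIT. Cache (LRU->MRU): [B]
  3. access S: MISS. Cache (LRU->MRU): [B S]
  4. access Y: MISS. Cache (LRU->MRU): [B S Y]
  5. access B: HIT. Cache (LRU->MRU): [S Y B]
  6. access S: HIT. Cache (LRU->MRU): [Y B S]
  7. access S: HIT. Cache (LRU->MRU): [Y B S]
  8. access C: MISS. Cache (LRU->MRU): [Y B S C]
  9. access B: HIT. Cache (LRU->MRU): [Y S C B]
  10. access P: MISS, evict Y. Cache (LRU->MRU): [S C B P]
  11. access T: MISS, evict S. Cache (LRU->MRU): [C B P T]
  12. access S: MISS, evict C. Cache (LRU->MRU): [B P T S]
  13. access I: MISS, evict B. Cache (LRU->MRU): [P T S I]
  14. access G: MISS, evict P. Cache (LRU->MRU): [T S I G]
  15. access G: HIT. Cache (LRU->MRU): [T S I G]
  16. access T: HIT. Cache (LRU->MRU): [S I G T]
  17. access J: MISS, evict S. Cache (LRU->MRU): [I G T J]
  18. access P: MISS, evict I. Cache (LRU->MRU): [G T J P]
  19. access G: HIT. Cache (LRU->MRU): [T J P G]
  20. access G: HIT. Cache (LRU->MRU): [T J P G]
  21. access S: MISS, evict T. Cache (LRU->MRU): [J P G S]
  22. access G: HIT. Cache (LRU->MRU): [J P S G]
  23. access G: HIT. Cache (LRU->MRU): [J P S G]
  24. access G: HIT. Cache (LRU->MRU): [J P S G]
  25. access G: HIT. Cache (LRU->MRU): [J P S G]
  26. access S: HIT. Cache (LRU->MRU): [J P G S]
  27. access G: HIT. Cache (LRU->MRU): [J P S G]
  28. access B: MISS, evict J. Cache (LRU->MRU): [P S G B]
  29. access P: HIT. Cache (LRU->MRU): [S G B P]
  30. access Y: MISS, evict S. Cache (LRU->MRU): [G B P Y]
  31. access G: HIT. Cache (LRU->MRU): [B P Y G]
  32. access G: HIT. Cache (LRU->MRU): [B P Y G]
  33. access P: HIT. Cache (LRU->MRU): [B Y G P]
  34. access P: HIT. Cache (LRU->MRU): [B Y G P]
  35. access D: MISS, evict B. Cache (LRU->MRU): [Y G P D]
  36. access G: HIT. Cache (LRU->MRU): [Y P D G]
  37. access P: HIT. Cache (LRU->MRU): [Y D G P]
  38. access P: HIT. Cache (LRU->MRU): [Y D G P]
  39. access G: HIT. Cache (LRU->MRU): [Y D P G]
Total: 24 hits, 15 misses, 11 evictions

Answer: Y D P G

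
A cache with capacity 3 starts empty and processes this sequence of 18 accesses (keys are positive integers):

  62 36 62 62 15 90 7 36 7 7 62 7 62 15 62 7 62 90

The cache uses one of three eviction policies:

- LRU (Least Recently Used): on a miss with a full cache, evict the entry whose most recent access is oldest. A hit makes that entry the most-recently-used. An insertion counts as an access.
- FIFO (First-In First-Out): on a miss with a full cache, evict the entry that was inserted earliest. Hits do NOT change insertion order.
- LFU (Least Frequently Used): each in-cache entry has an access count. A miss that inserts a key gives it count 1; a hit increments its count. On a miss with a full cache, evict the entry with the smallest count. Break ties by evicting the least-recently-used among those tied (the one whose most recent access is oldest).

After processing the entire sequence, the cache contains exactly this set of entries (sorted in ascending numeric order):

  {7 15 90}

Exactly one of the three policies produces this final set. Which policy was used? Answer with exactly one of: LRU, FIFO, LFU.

Simulating under each policy and comparing final sets:
  LRU: final set = {7 62 90} -> differs
  FIFO: final set = {7 15 90} -> MATCHES target
  LFU: final set = {7 62 90} -> differs
Only FIFO produces the target set.

Answer: FIFO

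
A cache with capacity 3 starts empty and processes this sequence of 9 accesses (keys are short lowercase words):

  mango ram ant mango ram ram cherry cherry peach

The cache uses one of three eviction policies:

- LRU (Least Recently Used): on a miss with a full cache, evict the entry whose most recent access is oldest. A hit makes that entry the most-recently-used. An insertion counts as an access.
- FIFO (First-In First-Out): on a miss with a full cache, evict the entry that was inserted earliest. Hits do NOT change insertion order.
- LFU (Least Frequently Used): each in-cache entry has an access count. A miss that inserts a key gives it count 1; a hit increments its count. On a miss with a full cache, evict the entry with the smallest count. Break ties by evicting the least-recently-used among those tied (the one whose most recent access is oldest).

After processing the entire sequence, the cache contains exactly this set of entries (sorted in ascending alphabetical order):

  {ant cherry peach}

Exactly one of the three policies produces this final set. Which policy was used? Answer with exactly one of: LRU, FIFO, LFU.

Answer: FIFO

Derivation:
Simulating under each policy and comparing final sets:
  LRU: final set = {cherry peach ram} -> differs
  FIFO: final set = {ant cherry peach} -> MATCHES target
  LFU: final set = {cherry peach ram} -> differs
Only FIFO produces the target set.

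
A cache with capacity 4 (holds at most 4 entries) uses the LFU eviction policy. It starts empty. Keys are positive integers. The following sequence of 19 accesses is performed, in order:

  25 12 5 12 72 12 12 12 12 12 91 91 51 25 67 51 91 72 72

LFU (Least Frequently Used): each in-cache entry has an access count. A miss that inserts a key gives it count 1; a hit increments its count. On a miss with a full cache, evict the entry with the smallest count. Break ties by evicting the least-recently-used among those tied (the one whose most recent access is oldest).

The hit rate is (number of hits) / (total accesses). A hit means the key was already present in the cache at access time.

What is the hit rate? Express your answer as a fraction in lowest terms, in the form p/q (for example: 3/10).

Answer: 9/19

Derivation:
LFU simulation (capacity=4):
  1. access 25: MISS. Cache: [25(c=1)]
  2. access 12: MISS. Cache: [25(c=1) 12(c=1)]
  3. access 5: MISS. Cache: [25(c=1) 12(c=1) 5(c=1)]
  4. access 12: HIT, count now 2. Cache: [25(c=1) 5(c=1) 12(c=2)]
  5. access 72: MISS. Cache: [25(c=1) 5(c=1) 72(c=1) 12(c=2)]
  6. access 12: HIT, count now 3. Cache: [25(c=1) 5(c=1) 72(c=1) 12(c=3)]
  7. access 12: HIT, count now 4. Cache: [25(c=1) 5(c=1) 72(c=1) 12(c=4)]
  8. access 12: HIT, count now 5. Cache: [25(c=1) 5(c=1) 72(c=1) 12(c=5)]
  9. access 12: HIT, count now 6. Cache: [25(c=1) 5(c=1) 72(c=1) 12(c=6)]
  10. access 12: HIT, count now 7. Cache: [25(c=1) 5(c=1) 72(c=1) 12(c=7)]
  11. access 91: MISS, evict 25(c=1). Cache: [5(c=1) 72(c=1) 91(c=1) 12(c=7)]
  12. access 91: HIT, count now 2. Cache: [5(c=1) 72(c=1) 91(c=2) 12(c=7)]
  13. access 51: MISS, evict 5(c=1). Cache: [72(c=1) 51(c=1) 91(c=2) 12(c=7)]
  14. access 25: MISS, evict 72(c=1). Cache: [51(c=1) 25(c=1) 91(c=2) 12(c=7)]
  15. access 67: MISS, evict 51(c=1). Cache: [25(c=1) 67(c=1) 91(c=2) 12(c=7)]
  16. access 51: MISS, evict 25(c=1). Cache: [67(c=1) 51(c=1) 91(c=2) 12(c=7)]
  17. access 91: HIT, count now 3. Cache: [67(c=1) 51(c=1) 91(c=3) 12(c=7)]
  18. access 72: MISS, evict 67(c=1). Cache: [51(c=1) 72(c=1) 91(c=3) 12(c=7)]
  19. access 72: HIT, count now 2. Cache: [51(c=1) 72(c=2) 91(c=3) 12(c=7)]
Total: 9 hits, 10 misses, 6 evictions

Hit rate = 9/19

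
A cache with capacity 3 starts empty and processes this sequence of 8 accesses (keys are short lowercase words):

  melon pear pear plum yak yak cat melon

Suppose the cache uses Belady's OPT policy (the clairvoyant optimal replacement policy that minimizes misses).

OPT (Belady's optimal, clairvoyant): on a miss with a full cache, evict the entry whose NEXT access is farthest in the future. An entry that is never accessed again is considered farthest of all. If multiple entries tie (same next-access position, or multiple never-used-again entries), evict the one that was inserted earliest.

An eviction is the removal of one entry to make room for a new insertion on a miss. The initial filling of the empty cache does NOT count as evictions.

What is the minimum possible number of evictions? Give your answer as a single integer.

OPT (Belady) simulation (capacity=3):
  1. access melon: MISS. Cache: [melon]
  2. access pear: MISS. Cache: [melon pear]
  3. access pear: HIT. Next use of pear: never. Cache: [melon pear]
  4. access plum: MISS. Cache: [melon pear plum]
  5. access yak: MISS, evict pear (next use: never). Cache: [melon plum yak]
  6. access yak: HIT. Next use of yak: never. Cache: [melon plum yak]
  7. access cat: MISS, evict plum (next use: never). Cache: [melon yak cat]
  8. access melon: HIT. Next use of melon: never. Cache: [melon yak cat]
Total: 3 hits, 5 misses, 2 evictions

Answer: 2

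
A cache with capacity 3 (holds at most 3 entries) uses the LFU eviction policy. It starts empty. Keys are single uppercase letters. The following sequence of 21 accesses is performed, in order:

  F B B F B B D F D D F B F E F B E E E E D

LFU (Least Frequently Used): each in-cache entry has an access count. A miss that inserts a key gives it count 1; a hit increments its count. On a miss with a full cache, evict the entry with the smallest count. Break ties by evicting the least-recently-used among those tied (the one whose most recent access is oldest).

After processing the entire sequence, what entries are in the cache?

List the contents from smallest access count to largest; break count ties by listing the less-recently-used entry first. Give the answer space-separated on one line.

Answer: D F B

Derivation:
LFU simulation (capacity=3):
  1. access F: MISS. Cache: [F(c=1)]
  2. access B: MISS. Cache: [F(c=1) B(c=1)]
  3. access B: HIT, count now 2. Cache: [F(c=1) B(c=2)]
  4. access F: HIT, count now 2. Cache: [B(c=2) F(c=2)]
  5. access B: HIT, count now 3. Cache: [F(c=2) B(c=3)]
  6. access B: HIT, count now 4. Cache: [F(c=2) B(c=4)]
  7. access D: MISS. Cache: [D(c=1) F(c=2) B(c=4)]
  8. access F: HIT, count now 3. Cache: [D(c=1) F(c=3) B(c=4)]
  9. access D: HIT, count now 2. Cache: [D(c=2) F(c=3) B(c=4)]
  10. access D: HIT, count now 3. Cache: [F(c=3) D(c=3) B(c=4)]
  11. access F: HIT, count now 4. Cache: [D(c=3) B(c=4) F(c=4)]
  12. access B: HIT, count now 5. Cache: [D(c=3) F(c=4) B(c=5)]
  13. access F: HIT, count now 5. Cache: [D(c=3) B(c=5) F(c=5)]
  14. access E: MISS, evict D(c=3). Cache: [E(c=1) B(c=5) F(c=5)]
  15. access F: HIT, count now 6. Cache: [E(c=1) B(c=5) F(c=6)]
  16. access B: HIT, count now 6. Cache: [E(c=1) F(c=6) B(c=6)]
  17. access E: HIT, count now 2. Cache: [E(c=2) F(c=6) B(c=6)]
  18. access E: HIT, count now 3. Cache: [E(c=3) F(c=6) B(c=6)]
  19. access E: HIT, count now 4. Cache: [E(c=4) F(c=6) B(c=6)]
  20. access E: HIT, count now 5. Cache: [E(c=5) F(c=6) B(c=6)]
  21. access D: MISS, evict E(c=5). Cache: [D(c=1) F(c=6) B(c=6)]
Total: 16 hits, 5 misses, 2 evictions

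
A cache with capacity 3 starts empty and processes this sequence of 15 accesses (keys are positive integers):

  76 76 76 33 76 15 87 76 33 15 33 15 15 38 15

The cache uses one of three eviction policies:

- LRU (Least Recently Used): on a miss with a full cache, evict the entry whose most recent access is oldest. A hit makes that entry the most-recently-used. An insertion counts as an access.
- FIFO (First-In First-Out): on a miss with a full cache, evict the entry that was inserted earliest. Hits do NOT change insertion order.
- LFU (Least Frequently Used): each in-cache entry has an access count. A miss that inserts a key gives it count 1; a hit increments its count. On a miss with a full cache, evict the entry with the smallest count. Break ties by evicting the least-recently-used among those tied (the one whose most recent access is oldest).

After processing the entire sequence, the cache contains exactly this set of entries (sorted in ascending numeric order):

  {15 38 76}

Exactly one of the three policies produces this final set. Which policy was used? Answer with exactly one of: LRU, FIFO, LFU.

Simulating under each policy and comparing final sets:
  LRU: final set = {15 33 38} -> differs
  FIFO: final set = {15 33 38} -> differs
  LFU: final set = {15 38 76} -> MATCHES target
Only LFU produces the target set.

Answer: LFU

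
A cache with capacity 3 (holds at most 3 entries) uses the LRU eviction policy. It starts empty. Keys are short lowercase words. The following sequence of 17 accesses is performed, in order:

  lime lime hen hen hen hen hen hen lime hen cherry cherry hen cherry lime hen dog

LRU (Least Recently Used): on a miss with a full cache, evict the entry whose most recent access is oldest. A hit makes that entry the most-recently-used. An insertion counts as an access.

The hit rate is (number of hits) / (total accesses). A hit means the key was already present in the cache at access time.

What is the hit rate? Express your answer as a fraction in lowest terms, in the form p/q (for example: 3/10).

Answer: 13/17

Derivation:
LRU simulation (capacity=3):
  1. access lime: MISS. Cache (LRU->MRU): [lime]
  2. access lime: HIT. Cache (LRU->MRU): [lime]
  3. access hen: MISS. Cache (LRU->MRU): [lime hen]
  4. access hen: HIT. Cache (LRU->MRU): [lime hen]
  5. access hen: HIT. Cache (LRU->MRU): [lime hen]
  6. access hen: HIT. Cache (LRU->MRU): [lime hen]
  7. access hen: HIT. Cache (LRU->MRU): [lime hen]
  8. access hen: HIT. Cache (LRU->MRU): [lime hen]
  9. access lime: HIT. Cache (LRU->MRU): [hen lime]
  10. access hen: HIT. Cache (LRU->MRU): [lime hen]
  11. access cherry: MISS. Cache (LRU->MRU): [lime hen cherry]
  12. access cherry: HIT. Cache (LRU->MRU): [lime hen cherry]
  13. access hen: HIT. Cache (LRU->MRU): [lime cherry hen]
  14. access cherry: HIT. Cache (LRU->MRU): [lime hen cherry]
  15. access lime: HIT. Cache (LRU->MRU): [hen cherry lime]
  16. access hen: HIT. Cache (LRU->MRU): [cherry lime hen]
  17. access dog: MISS, evict cherry. Cache (LRU->MRU): [lime hen dog]
Total: 13 hits, 4 misses, 1 evictions

Hit rate = 13/17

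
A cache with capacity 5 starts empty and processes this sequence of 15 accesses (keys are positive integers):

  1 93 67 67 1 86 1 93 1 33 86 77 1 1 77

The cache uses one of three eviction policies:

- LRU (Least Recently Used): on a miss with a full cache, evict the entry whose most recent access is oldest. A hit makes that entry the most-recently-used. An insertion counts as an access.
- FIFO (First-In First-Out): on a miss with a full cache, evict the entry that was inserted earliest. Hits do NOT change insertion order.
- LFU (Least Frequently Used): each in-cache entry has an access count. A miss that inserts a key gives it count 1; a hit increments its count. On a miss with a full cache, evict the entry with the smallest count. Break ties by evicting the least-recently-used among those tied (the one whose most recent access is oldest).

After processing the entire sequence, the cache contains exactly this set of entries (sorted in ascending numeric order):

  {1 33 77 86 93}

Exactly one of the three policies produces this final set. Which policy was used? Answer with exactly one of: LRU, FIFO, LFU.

Answer: LRU

Derivation:
Simulating under each policy and comparing final sets:
  LRU: final set = {1 33 77 86 93} -> MATCHES target
  FIFO: final set = {1 33 67 77 86} -> differs
  LFU: final set = {1 67 77 86 93} -> differs
Only LRU produces the target set.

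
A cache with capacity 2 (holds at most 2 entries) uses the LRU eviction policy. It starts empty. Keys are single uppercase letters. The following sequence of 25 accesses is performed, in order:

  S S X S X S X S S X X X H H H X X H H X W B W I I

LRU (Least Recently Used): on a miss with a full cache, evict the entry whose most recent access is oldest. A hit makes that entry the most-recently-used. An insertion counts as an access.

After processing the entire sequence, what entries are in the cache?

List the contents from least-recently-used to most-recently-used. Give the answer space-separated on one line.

LRU simulation (capacity=2):
  1. access S: MISS. Cache (LRU->MRU): [S]
  2. access S: HIT. Cache (LRU->MRU): [S]
  3. access X: MISS. Cache (LRU->MRU): [S X]
  4. access S: HIT. Cache (LRU->MRU): [X S]
  5. access X: HIT. Cache (LRU->MRU): [S X]
  6. access S: HIT. Cache (LRU->MRU): [X S]
  7. access X: HIT. Cache (LRU->MRU): [S X]
  8. access S: HIT. Cache (LRU->MRU): [X S]
  9. access S: HIT. Cache (LRU->MRU): [X S]
  10. access X: HIT. Cache (LRU->MRU): [S X]
  11. access X: HIT. Cache (LRU->MRU): [S X]
  12. access X: HIT. Cache (LRU->MRU): [S X]
  13. access H: MISS, evict S. Cache (LRU->MRU): [X H]
  14. access H: HIT. Cache (LRU->MRU): [X H]
  15. access H: HIT. Cache (LRU->MRU): [X H]
  16. access X: HIT. Cache (LRU->MRU): [H X]
  17. access X: HIT. Cache (LRU->MRU): [H X]
  18. access H: HIT. Cache (LRU->MRU): [X H]
  19. access H: HIT. Cache (LRU->MRU): [X H]
  20. access X: HIT. Cache (LRU->MRU): [H X]
  21. access W: MISS, evict H. Cache (LRU->MRU): [X W]
  22. access B: MISS, evict X. Cache (LRU->MRU): [W B]
  23. access W: HIT. Cache (LRU->MRU): [B W]
  24. access I: MISS, evict B. Cache (LRU->MRU): [W I]
  25. access I: HIT. Cache (LRU->MRU): [W I]
Total: 19 hits, 6 misses, 4 evictions

Answer: W I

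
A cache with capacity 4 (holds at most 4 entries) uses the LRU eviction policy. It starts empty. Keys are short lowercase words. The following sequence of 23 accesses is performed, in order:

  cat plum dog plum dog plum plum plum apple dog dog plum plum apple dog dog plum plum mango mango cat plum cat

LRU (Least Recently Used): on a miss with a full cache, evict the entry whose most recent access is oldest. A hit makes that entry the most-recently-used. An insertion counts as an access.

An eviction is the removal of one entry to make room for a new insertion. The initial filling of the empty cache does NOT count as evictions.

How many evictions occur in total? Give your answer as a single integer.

Answer: 2

Derivation:
LRU simulation (capacity=4):
  1. access cat: MISS. Cache (LRU->MRU): [cat]
  2. access plum: MISS. Cache (LRU->MRU): [cat plum]
  3. access dog: MISS. Cache (LRU->MRU): [cat plum dog]
  4. access plum: HIT. Cache (LRU->MRU): [cat dog plum]
  5. access dog: HIT. Cache (LRU->MRU): [cat plum dog]
  6. access plum: HIT. Cache (LRU->MRU): [cat dog plum]
  7. access plum: HIT. Cache (LRU->MRU): [cat dog plum]
  8. access plum: HIT. Cache (LRU->MRU): [cat dog plum]
  9. access apple: MISS. Cache (LRU->MRU): [cat dog plum apple]
  10. access dog: HIT. Cache (LRU->MRU): [cat plum apple dog]
  11. access dog: HIT. Cache (LRU->MRU): [cat plum apple dog]
  12. access plum: HIT. Cache (LRU->MRU): [cat apple dog plum]
  13. access plum: HIT. Cache (LRU->MRU): [cat apple dog plum]
  14. access apple: HIT. Cache (LRU->MRU): [cat dog plum apple]
  15. access dog: HIT. Cache (LRU->MRU): [cat plum apple dog]
  16. access dog: HIT. Cache (LRU->MRU): [cat plum apple dog]
  17. access plum: HIT. Cache (LRU->MRU): [cat apple dog plum]
  18. access plum: HIT. Cache (LRU->MRU): [cat apple dog plum]
  19. access mango: MISS, evict cat. Cache (LRU->MRU): [apple dog plum mango]
  20. access mango: HIT. Cache (LRU->MRU): [apple dog plum mango]
  21. access cat: MISS, evict apple. Cache (LRU->MRU): [dog plum mango cat]
  22. access plum: HIT. Cache (LRU->MRU): [dog mango cat plum]
  23. access cat: HIT. Cache (LRU->MRU): [dog mango plum cat]
Total: 17 hits, 6 misses, 2 evictions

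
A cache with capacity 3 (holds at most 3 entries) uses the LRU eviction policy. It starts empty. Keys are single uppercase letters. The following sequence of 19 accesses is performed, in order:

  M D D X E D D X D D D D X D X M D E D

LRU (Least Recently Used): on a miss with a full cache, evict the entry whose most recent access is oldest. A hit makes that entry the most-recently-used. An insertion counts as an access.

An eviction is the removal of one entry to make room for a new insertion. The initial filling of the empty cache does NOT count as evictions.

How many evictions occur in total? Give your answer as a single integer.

Answer: 3

Derivation:
LRU simulation (capacity=3):
  1. access M: MISS. Cache (LRU->MRU): [M]
  2. access D: MISS. Cache (LRU->MRU): [M D]
  3. access D: HIT. Cache (LRU->MRU): [M D]
  4. access X: MISS. Cache (LRU->MRU): [M D X]
  5. access E: MISS, evict M. Cache (LRU->MRU): [D X E]
  6. access D: HIT. Cache (LRU->MRU): [X E D]
  7. access D: HIT. Cache (LRU->MRU): [X E D]
  8. access X: HIT. Cache (LRU->MRU): [E D X]
  9. access D: HIT. Cache (LRU->MRU): [E X D]
  10. access D: HIT. Cache (LRU->MRU): [E X D]
  11. access D: HIT. Cache (LRU->MRU): [E X D]
  12. access D: HIT. Cache (LRU->MRU): [E X D]
  13. access X: HIT. Cache (LRU->MRU): [E D X]
  14. access D: HIT. Cache (LRU->MRU): [E X D]
  15. access X: HIT. Cache (LRU->MRU): [E D X]
  16. access M: MISS, evict E. Cache (LRU->MRU): [D X M]
  17. access D: HIT. Cache (LRU->MRU): [X M D]
  18. access E: MISS, evict X. Cache (LRU->MRU): [M D E]
  19. access D: HIT. Cache (LRU->MRU): [M E D]
Total: 13 hits, 6 misses, 3 evictions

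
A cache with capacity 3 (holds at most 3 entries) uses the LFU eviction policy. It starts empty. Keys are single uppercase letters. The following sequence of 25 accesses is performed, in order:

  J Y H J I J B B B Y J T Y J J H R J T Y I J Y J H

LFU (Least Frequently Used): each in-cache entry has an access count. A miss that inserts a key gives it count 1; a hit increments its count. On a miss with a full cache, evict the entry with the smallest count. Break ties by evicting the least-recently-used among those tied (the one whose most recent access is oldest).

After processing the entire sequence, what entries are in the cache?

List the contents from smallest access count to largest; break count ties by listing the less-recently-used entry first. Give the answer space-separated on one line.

LFU simulation (capacity=3):
  1. access J: MISS. Cache: [J(c=1)]
  2. access Y: MISS. Cache: [J(c=1) Y(c=1)]
  3. access H: MISS. Cache: [J(c=1) Y(c=1) H(c=1)]
  4. access J: HIT, count now 2. Cache: [Y(c=1) H(c=1) J(c=2)]
  5. access I: MISS, evict Y(c=1). Cache: [H(c=1) I(c=1) J(c=2)]
  6. access J: HIT, count now 3. Cache: [H(c=1) I(c=1) J(c=3)]
  7. access B: MISS, evict H(c=1). Cache: [I(c=1) B(c=1) J(c=3)]
  8. access B: HIT, count now 2. Cache: [I(c=1) B(c=2) J(c=3)]
  9. access B: HIT, count now 3. Cache: [I(c=1) J(c=3) B(c=3)]
  10. access Y: MISS, evict I(c=1). Cache: [Y(c=1) J(c=3) B(c=3)]
  11. access J: HIT, count now 4. Cache: [Y(c=1) B(c=3) J(c=4)]
  12. access T: MISS, evict Y(c=1). Cache: [T(c=1) B(c=3) J(c=4)]
  13. access Y: MISS, evict T(c=1). Cache: [Y(c=1) B(c=3) J(c=4)]
  14. access J: HIT, count now 5. Cache: [Y(c=1) B(c=3) J(c=5)]
  15. access J: HIT, count now 6. Cache: [Y(c=1) B(c=3) J(c=6)]
  16. access H: MISS, evict Y(c=1). Cache: [H(c=1) B(c=3) J(c=6)]
  17. access R: MISS, evict H(c=1). Cache: [R(c=1) B(c=3) J(c=6)]
  18. access J: HIT, count now 7. Cache: [R(c=1) B(c=3) J(c=7)]
  19. access T: MISS, evict R(c=1). Cache: [T(c=1) B(c=3) J(c=7)]
  20. access Y: MISS, evict T(c=1). Cache: [Y(c=1) B(c=3) J(c=7)]
  21. access I: MISS, evict Y(c=1). Cache: [I(c=1) B(c=3) J(c=7)]
  22. access J: HIT, count now 8. Cache: [I(c=1) B(c=3) J(c=8)]
  23. access Y: MISS, evict I(c=1). Cache: [Y(c=1) B(c=3) J(c=8)]
  24. access J: HIT, count now 9. Cache: [Y(c=1) B(c=3) J(c=9)]
  25. access H: MISS, evict Y(c=1). Cache: [H(c=1) B(c=3) J(c=9)]
Total: 10 hits, 15 misses, 12 evictions

Answer: H B J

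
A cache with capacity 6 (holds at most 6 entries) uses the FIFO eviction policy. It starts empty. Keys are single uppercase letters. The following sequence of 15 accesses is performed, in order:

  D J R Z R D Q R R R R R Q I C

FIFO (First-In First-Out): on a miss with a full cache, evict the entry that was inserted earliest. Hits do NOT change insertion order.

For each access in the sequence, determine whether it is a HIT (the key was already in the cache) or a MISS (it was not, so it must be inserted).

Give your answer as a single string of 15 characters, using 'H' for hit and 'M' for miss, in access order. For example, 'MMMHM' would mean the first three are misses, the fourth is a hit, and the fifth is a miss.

FIFO simulation (capacity=6):
  1. access D: MISS. Cache (old->new): [D]
  2. access J: MISS. Cache (old->new): [D J]
  3. access R: MISS. Cache (old->new): [D J R]
  4. access Z: MISS. Cache (old->new): [D J R Z]
  5. access R: HIT. Cache (old->new): [D J R Z]
  6. access D: HIT. Cache (old->new): [D J R Z]
  7. access Q: MISS. Cache (old->new): [D J R Z Q]
  8. access R: HIT. Cache (old->new): [D J R Z Q]
  9. access R: HIT. Cache (old->new): [D J R Z Q]
  10. access R: HIT. Cache (old->new): [D J R Z Q]
  11. access R: HIT. Cache (old->new): [D J R Z Q]
  12. access R: HIT. Cache (old->new): [D J R Z Q]
  13. access Q: HIT. Cache (old->new): [D J R Z Q]
  14. access I: MISS. Cache (old->new): [D J R Z Q I]
  15. access C: MISS, evict D. Cache (old->new): [J R Z Q I C]
Total: 8 hits, 7 misses, 1 evictions

Answer: MMMMHHMHHHHHHMM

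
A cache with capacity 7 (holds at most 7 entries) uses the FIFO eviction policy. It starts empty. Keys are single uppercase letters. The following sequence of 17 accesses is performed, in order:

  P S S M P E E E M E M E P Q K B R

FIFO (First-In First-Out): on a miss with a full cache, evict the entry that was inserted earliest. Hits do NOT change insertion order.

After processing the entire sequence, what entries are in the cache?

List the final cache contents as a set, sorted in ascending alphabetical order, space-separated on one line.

Answer: B E K M Q R S

Derivation:
FIFO simulation (capacity=7):
  1. access P: MISS. Cache (old->new): [P]
  2. access S: MISS. Cache (old->new): [P S]
  3. access S: HIT. Cache (old->new): [P S]
  4. access M: MISS. Cache (old->new): [P S M]
  5. access P: HIT. Cache (old->new): [P S M]
  6. access E: MISS. Cache (old->new): [P S M E]
  7. access E: HIT. Cache (old->new): [P S M E]
  8. access E: HIT. Cache (old->new): [P S M E]
  9. access M: HIT. Cache (old->new): [P S M E]
  10. access E: HIT. Cache (old->new): [P S M E]
  11. access M: HIT. Cache (old->new): [P S M E]
  12. access E: HIT. Cache (old->new): [P S M E]
  13. access P: HIT. Cache (old->new): [P S M E]
  14. access Q: MISS. Cache (old->new): [P S M E Q]
  15. access K: MISS. Cache (old->new): [P S M E Q K]
  16. access B: MISS. Cache (old->new): [P S M E Q K B]
  17. access R: MISS, evict P. Cache (old->new): [S M E Q K B R]
Total: 9 hits, 8 misses, 1 evictions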